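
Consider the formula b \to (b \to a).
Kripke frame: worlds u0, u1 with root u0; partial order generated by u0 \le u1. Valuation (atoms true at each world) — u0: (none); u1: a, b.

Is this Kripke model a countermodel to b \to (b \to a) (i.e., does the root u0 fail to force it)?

u0 \Vdash b \to (b \to a): every world accessible from u0 that forces b (namely u1) also forces b \to a.
So the root u0 forces b \to (b \to a); the model is not a countermodel.

No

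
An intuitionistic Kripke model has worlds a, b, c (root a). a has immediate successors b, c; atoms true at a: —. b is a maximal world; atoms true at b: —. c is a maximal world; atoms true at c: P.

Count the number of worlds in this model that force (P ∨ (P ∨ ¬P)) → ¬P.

1

a: does not force it — a ⊮ (P ∨ (P ∨ ¬P)) → ¬P: at the accessible world c, c ⊩ P ∨ (P ∨ ¬P) but c ⊮ ¬P.
b: forces it.
c: does not force it.
Worlds forcing the formula: {b}.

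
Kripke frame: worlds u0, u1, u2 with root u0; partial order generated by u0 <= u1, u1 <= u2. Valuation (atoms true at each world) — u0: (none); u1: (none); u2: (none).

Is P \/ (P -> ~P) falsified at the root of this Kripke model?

No

u0 ||- P \/ (P -> ~P) via the disjunct P -> ~P.
So the root u0 forces P \/ (P -> ~P); the model is not a countermodel.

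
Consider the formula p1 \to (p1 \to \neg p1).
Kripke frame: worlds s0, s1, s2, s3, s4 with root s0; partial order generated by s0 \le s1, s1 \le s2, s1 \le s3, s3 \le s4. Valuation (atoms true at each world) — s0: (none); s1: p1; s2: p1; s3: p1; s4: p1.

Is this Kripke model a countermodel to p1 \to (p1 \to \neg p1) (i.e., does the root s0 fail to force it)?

s0 \nVdash p1 \to (p1 \to \neg p1): at the accessible world s1, s1 \Vdash p1 but s1 \nVdash p1 \to \neg p1.
s1 \nVdash p1 \to \neg p1: already at s1 itself, s1 \Vdash p1 but s1 \nVdash \neg p1.
s1 \nVdash \neg p1 since s1 is accessible from s1 and s1 \Vdash p1.
So the root s0 does not force p1 \to (p1 \to \neg p1); the model is a countermodel.

Yes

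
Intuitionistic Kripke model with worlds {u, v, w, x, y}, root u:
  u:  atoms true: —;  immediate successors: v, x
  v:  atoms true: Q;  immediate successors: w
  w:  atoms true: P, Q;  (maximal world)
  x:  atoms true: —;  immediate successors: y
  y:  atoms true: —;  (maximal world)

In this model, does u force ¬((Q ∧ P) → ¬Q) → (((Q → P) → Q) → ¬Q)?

u ⊮ ¬((Q ∧ P) → ¬Q) → (((Q → P) → Q) → ¬Q): at the accessible world v, v ⊩ ¬((Q ∧ P) → ¬Q) but v ⊮ ((Q → P) → Q) → ¬Q.
v ⊮ ((Q → P) → Q) → ¬Q: already at v itself, v ⊩ (Q → P) → Q but v ⊮ ¬Q.
v ⊮ ¬Q since v is accessible from v and v ⊩ Q.

No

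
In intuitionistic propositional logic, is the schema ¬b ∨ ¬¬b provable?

This is the weak law of excluded middle, which is not intuitionistically valid.
A Kripke countermodel: worlds w0, w1, w2; order generated by w0 ≤ w1, w0 ≤ w2; atoms true at each world — w0:{}; w1:{b}; w2:{}.
w0 ⊮ ¬b ∨ ¬¬b: neither disjunct is forced at w0.
w0 ⊮ ¬b since w1 is accessible from w0 and w1 ⊩ b.
So the root w0 does not force the formula.

No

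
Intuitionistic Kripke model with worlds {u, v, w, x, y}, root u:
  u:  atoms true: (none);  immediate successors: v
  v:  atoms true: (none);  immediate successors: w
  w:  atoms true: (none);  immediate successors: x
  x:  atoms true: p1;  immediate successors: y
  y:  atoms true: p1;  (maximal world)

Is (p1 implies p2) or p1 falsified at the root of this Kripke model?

Yes

u does not force (p1 implies p2) or p1: neither disjunct is forced at u.
u does not force p1 implies p2: at the accessible world x, x forces p1 but x does not force p2.
x lacks atom p2, so x does not force p2.
So the root u does not force (p1 implies p2) or p1; the model is a countermodel.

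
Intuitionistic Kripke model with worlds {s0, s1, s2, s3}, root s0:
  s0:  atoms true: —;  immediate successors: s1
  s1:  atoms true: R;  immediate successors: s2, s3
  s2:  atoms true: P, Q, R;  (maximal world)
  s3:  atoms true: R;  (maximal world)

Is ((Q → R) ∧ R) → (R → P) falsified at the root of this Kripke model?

Yes

s0 ⊮ ((Q → R) ∧ R) → (R → P): at the accessible world s1, s1 ⊩ (Q → R) ∧ R but s1 ⊮ R → P.
s1 ⊮ R → P: already at s1 itself, s1 ⊩ R but s1 ⊮ P.
s1 lacks atom P, so s1 ⊮ P.
So the root s0 does not force ((Q → R) ∧ R) → (R → P); the model is a countermodel.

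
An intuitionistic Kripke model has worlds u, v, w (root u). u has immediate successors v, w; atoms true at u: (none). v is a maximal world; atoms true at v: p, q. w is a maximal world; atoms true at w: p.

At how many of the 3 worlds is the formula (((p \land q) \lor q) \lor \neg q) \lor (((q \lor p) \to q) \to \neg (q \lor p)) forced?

2

u: does not force it — u \nVdash (((p \land q) \lor q) \lor \neg q) \lor (((q \lor p) \to q) \to \neg (q \lor p)): neither disjunct is forced at u.
v: forces it.
w: forces it.
Worlds forcing the formula: {v, w}.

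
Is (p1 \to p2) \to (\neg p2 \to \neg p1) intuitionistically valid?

Yes

This is the forward direction of contraposition, which is intuitionistically derivable.
Assume p1 \to p2 and \neg p2. If p1 held then p2 would follow, contradicting \neg p2; so \neg p1.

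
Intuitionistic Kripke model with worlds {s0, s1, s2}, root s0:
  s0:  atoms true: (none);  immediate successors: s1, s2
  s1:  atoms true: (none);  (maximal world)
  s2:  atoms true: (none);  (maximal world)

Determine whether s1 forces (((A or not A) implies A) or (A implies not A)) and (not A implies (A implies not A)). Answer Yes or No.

s1 forces (((A or not A) implies A) or (A implies not A)) and (not A implies (A implies not A)) since s1 forces both conjuncts.

Yes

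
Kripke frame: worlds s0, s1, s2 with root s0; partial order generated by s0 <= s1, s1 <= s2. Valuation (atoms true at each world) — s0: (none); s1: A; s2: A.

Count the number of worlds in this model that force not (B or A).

s0: does not force it — s0 does not force not (B or A) since s1 is accessible from s0 and s1 forces B or A.
s1: does not force it — s1 does not force not (B or A) since s1 is accessible from s1 and s1 forces B or A.
s2: does not force it — s2 does not force not (B or A) since s2 is accessible from s2 and s2 forces B or A.
Worlds forcing the formula: { }.

0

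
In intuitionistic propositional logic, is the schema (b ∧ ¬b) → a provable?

Yes

This is an instance of ex falso quodlibet, which is intuitionistically derivable.
No world can force both b and ¬b, so the antecedent b ∧ ¬b is never forced and the implication holds vacuously at every world.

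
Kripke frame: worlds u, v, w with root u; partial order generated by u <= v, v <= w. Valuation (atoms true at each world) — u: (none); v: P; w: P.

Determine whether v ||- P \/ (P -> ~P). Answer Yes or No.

v ||- P \/ (P -> ~P) via the disjunct P.

Yes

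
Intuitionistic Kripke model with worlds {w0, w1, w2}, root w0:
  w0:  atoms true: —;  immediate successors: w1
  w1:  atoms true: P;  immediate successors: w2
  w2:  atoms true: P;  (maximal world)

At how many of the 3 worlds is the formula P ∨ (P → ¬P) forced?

w0: does not force it — w0 ⊮ P ∨ (P → ¬P): neither disjunct is forced at w0.
w1: forces it.
w2: forces it.
Worlds forcing the formula: {w1, w2}.

2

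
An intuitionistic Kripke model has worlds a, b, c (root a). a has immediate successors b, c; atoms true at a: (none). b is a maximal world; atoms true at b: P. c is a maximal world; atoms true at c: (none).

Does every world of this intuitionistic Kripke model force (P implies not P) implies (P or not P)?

Yes

a forces (P implies not P) implies (P or not P): every world accessible from a that forces P implies not P (namely c) also forces P or not P.
Since the root a forces (P implies not P) implies (P or not P) and forcing is persistent (monotone upward), every world forces it.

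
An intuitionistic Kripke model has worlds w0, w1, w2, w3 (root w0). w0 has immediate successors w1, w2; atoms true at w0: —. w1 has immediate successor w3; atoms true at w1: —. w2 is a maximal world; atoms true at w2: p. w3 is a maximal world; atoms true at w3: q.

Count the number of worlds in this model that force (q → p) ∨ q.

2

w0: does not force it — w0 ⊮ (q → p) ∨ q: neither disjunct is forced at w0.
w1: does not force it.
w2: forces it.
w3: forces it.
Worlds forcing the formula: {w2, w3}.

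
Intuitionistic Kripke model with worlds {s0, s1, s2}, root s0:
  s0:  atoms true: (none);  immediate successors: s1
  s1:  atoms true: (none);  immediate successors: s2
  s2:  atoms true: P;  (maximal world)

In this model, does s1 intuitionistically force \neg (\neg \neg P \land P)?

No

s1 \nVdash \neg (\neg \neg P \land P) since s2 is accessible from s1 and s2 \Vdash \neg \neg P \land P.
s2 \Vdash \neg \neg P \land P since s2 forces both conjuncts.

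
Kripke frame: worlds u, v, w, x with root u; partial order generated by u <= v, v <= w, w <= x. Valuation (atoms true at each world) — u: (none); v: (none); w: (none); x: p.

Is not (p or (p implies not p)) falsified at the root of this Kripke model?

Yes

u does not force not (p or (p implies not p)) since x is accessible from u and x forces p or (p implies not p).
x forces p or (p implies not p) via the disjunct p.
So the root u does not force not (p or (p implies not p)); the model is a countermodel.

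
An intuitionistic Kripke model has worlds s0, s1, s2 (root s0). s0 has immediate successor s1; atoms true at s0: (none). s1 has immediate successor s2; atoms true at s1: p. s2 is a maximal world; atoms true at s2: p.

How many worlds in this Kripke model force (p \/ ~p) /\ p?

2

s0: does not force it — s0 ||-/- (p \/ ~p) /\ p since s0 fails p \/ ~p.
s1: forces it.
s2: forces it.
Worlds forcing the formula: {s1, s2}.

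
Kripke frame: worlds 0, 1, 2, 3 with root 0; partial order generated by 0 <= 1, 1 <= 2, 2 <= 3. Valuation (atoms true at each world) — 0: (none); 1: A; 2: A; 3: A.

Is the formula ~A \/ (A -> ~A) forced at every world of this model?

Not every world: 0 ||-/- ~A \/ (A -> ~A).
0 ||-/- ~A \/ (A -> ~A): neither disjunct is forced at 0.
0 ||-/- ~A since 1 is accessible from 0 and 1 ||- A.

No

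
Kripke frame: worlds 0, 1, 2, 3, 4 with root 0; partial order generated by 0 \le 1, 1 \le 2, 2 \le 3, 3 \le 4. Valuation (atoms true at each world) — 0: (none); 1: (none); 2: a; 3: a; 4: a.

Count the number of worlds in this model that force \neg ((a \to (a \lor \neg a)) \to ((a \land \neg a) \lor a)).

0

0: does not force it — 0 \nVdash \neg ((a \to (a \lor \neg a)) \to ((a \land \neg a) \lor a)) since 2 is accessible from 0 and 2 \Vdash (a \to (a \lor \neg a)) \to ((a \land \neg a) \lor a).
1: does not force it — 1 \nVdash \neg ((a \to (a \lor \neg a)) \to ((a \land \neg a) \lor a)) since 2 is accessible from 1 and 2 \Vdash (a \to (a \lor \neg a)) \to ((a \land \neg a) \lor a).
2: does not force it.
3: does not force it.
4: does not force it.
Worlds forcing the formula: { }.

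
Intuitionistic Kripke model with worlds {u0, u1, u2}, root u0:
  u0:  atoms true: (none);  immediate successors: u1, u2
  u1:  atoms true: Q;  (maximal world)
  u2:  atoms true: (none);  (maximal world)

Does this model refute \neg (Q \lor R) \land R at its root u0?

Yes

u0 \nVdash \neg (Q \lor R) \land R since u0 fails \neg (Q \lor R).
So the root u0 does not force \neg (Q \lor R) \land R; the model is a countermodel.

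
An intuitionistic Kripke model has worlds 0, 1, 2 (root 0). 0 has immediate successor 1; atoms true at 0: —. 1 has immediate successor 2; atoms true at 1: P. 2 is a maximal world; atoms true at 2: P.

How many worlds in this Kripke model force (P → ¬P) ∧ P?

0

0: does not force it — 0 ⊮ (P → ¬P) ∧ P since 0 fails P → ¬P.
1: does not force it.
2: does not force it.
Worlds forcing the formula: { }.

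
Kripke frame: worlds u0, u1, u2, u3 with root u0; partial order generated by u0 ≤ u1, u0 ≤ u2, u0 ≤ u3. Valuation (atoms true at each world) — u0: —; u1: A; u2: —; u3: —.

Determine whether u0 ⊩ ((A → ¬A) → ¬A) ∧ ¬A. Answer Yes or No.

u0 ⊮ ((A → ¬A) → ¬A) ∧ ¬A since u0 fails ¬A.

No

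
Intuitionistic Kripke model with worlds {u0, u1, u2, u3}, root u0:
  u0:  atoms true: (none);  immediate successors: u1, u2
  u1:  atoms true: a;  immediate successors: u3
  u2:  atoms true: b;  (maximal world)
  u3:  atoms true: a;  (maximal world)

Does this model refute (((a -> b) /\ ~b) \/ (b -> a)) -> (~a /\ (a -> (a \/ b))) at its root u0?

u0 ||-/- (((a -> b) /\ ~b) \/ (b -> a)) -> (~a /\ (a -> (a \/ b))): at the accessible world u1, u1 ||- ((a -> b) /\ ~b) \/ (b -> a) but u1 ||-/- ~a /\ (a -> (a \/ b)).
u1 ||-/- ~a /\ (a -> (a \/ b)) since u1 fails ~a.
So the root u0 does not force (((a -> b) /\ ~b) \/ (b -> a)) -> (~a /\ (a -> (a \/ b))); the model is a countermodel.

Yes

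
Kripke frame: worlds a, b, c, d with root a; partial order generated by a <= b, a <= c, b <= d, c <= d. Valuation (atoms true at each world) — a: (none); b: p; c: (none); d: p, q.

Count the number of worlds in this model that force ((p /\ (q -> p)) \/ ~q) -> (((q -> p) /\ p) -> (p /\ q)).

2

a: does not force it — a ||-/- ((p /\ (q -> p)) \/ ~q) -> (((q -> p) /\ p) -> (p /\ q)): at the accessible world b, b ||- (p /\ (q -> p)) \/ ~q but b ||-/- ((q -> p) /\ p) -> (p /\ q).
b: does not force it — b ||-/- ((p /\ (q -> p)) \/ ~q) -> (((q -> p) /\ p) -> (p /\ q)): already at b itself, b ||- (p /\ (q -> p)) \/ ~q but b ||-/- ((q -> p) /\ p) -> (p /\ q).
c: forces it.
d: forces it.
Worlds forcing the formula: {c, d}.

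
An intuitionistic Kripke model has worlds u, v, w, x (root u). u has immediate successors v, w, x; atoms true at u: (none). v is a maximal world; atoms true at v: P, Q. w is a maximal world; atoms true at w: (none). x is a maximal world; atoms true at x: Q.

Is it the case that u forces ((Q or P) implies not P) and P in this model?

u does not force ((Q or P) implies not P) and P since u fails (Q or P) implies not P.

No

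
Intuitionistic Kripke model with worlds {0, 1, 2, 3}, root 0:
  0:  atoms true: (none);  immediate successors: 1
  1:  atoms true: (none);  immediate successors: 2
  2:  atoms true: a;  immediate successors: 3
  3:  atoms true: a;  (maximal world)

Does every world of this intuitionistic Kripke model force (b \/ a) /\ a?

Not every world: 0 ||-/- (b \/ a) /\ a.
0 ||-/- (b \/ a) /\ a since 0 fails b \/ a.

No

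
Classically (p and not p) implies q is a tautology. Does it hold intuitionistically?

Yes

This is an instance of ex falso quodlibet, which is intuitionistically derivable.
No world can force both p and not p, so the antecedent p and not p is never forced and the implication holds vacuously at every world.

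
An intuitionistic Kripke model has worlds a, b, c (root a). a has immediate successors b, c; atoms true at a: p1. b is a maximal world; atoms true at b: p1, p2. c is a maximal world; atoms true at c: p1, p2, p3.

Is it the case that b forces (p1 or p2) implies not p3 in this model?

Yes

b forces (p1 or p2) implies not p3: every world accessible from b that forces p1 or p2 (namely b) also forces not p3.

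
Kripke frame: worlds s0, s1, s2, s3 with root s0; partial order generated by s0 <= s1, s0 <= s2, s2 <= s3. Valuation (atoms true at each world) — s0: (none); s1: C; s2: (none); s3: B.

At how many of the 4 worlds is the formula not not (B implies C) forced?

s0: does not force it — s0 does not force not not (B implies C) since s2 is accessible from s0 and s2 forces not (B implies C).
s1: forces it.
s2: does not force it — s2 does not force not not (B implies C) since s2 is accessible from s2 and s2 forces not (B implies C).
s3: does not force it.
Worlds forcing the formula: {s1}.

1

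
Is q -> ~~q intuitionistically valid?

This is double-negation introduction, which is intuitionistically derivable.
If a world forces q then every accessible world forces q (persistence), so none forces ~q; hence ~~q.

Yes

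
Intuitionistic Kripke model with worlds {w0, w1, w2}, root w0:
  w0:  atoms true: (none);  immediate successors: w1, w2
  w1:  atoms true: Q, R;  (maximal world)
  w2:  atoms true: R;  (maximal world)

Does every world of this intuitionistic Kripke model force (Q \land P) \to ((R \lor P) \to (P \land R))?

Yes

w0 \Vdash (Q \land P) \to ((R \lor P) \to (P \land R)) vacuously: no world accessible from w0 forces the antecedent Q \land P.
Since the root w0 forces (Q \land P) \to ((R \lor P) \to (P \land R)) and forcing is persistent (monotone upward), every world forces it.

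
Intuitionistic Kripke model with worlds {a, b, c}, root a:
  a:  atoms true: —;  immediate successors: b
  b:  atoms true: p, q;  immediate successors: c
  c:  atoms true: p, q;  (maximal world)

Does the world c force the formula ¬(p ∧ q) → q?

Yes

c ⊩ ¬(p ∧ q) → q vacuously: no world accessible from c forces the antecedent ¬(p ∧ q).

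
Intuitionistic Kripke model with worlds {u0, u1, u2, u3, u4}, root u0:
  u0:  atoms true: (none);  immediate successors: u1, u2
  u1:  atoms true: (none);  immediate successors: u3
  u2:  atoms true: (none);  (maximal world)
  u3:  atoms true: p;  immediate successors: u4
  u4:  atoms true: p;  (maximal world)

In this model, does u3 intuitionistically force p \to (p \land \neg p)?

u3 \nVdash p \to (p \land \neg p): already at u3 itself, u3 \Vdash p but u3 \nVdash p \land \neg p.
u3 \nVdash p \land \neg p since u3 fails \neg p.

No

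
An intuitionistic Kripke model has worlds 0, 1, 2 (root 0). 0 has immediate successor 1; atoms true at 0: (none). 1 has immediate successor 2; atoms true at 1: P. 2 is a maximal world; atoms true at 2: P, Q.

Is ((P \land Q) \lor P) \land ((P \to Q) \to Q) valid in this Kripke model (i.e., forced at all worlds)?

No

Not every world: 0 \nVdash ((P \land Q) \lor P) \land ((P \to Q) \to Q).
0 \nVdash ((P \land Q) \lor P) \land ((P \to Q) \to Q) since 0 fails (P \land Q) \lor P.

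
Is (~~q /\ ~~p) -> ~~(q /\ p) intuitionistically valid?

Yes

This is the distribution of double negation over conjunction, which is intuitionistically derivable.
Assume ~~q, ~~p, and ~(q /\ p). From q we'd get ~p (since q /\ p is refuted), contradicting ~~p; so ~q, contradicting ~~q.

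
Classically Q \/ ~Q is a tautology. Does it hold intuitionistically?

No

This is the law of excluded middle, which is not intuitionistically valid.
A Kripke countermodel: worlds s0, s1; order generated by s0 <= s1; atoms true at each world — s0:{}; s1:{Q}.
s0 ||-/- Q \/ ~Q: neither disjunct is forced at s0.
s0 lacks atom Q, so s0 ||-/- Q.
So the root s0 does not force the formula.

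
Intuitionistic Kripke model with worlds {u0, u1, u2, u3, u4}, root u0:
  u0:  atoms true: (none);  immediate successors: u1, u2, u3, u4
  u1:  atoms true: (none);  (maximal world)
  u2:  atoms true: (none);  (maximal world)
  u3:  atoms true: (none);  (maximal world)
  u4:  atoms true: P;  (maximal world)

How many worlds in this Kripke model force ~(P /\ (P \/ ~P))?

3

u0: does not force it — u0 ||-/- ~(P /\ (P \/ ~P)) since u4 is accessible from u0 and u4 ||- P /\ (P \/ ~P).
u1: forces it.
u2: forces it.
u3: forces it.
u4: does not force it.
Worlds forcing the formula: {u1, u2, u3}.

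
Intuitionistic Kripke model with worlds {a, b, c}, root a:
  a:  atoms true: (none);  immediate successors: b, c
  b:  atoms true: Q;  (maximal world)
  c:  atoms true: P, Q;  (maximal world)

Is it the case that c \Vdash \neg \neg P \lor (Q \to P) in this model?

Yes

c \Vdash \neg \neg P \lor (Q \to P) via the disjunct \neg \neg P.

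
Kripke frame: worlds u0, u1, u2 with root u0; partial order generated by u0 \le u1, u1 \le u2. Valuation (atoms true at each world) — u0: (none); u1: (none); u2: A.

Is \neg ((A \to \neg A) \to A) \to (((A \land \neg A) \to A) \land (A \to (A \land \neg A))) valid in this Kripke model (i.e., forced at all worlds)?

Yes

u0 \Vdash \neg ((A \to \neg A) \to A) \to (((A \land \neg A) \to A) \land (A \to (A \land \neg A))) vacuously: no world accessible from u0 forces the antecedent \neg ((A \to \neg A) \to A).
Since the root u0 forces \neg ((A \to \neg A) \to A) \to (((A \land \neg A) \to A) \land (A \to (A \land \neg A))) and forcing is persistent (monotone upward), every world forces it.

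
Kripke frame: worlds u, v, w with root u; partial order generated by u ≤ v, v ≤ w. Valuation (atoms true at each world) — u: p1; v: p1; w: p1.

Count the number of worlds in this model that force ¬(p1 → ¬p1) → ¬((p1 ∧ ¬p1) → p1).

u: does not force it — u ⊮ ¬(p1 → ¬p1) → ¬((p1 ∧ ¬p1) → p1): already at u itself, u ⊩ ¬(p1 → ¬p1) but u ⊮ ¬((p1 ∧ ¬p1) → p1).
v: does not force it — v ⊮ ¬(p1 → ¬p1) → ¬((p1 ∧ ¬p1) → p1): already at v itself, v ⊩ ¬(p1 → ¬p1) but v ⊮ ¬((p1 ∧ ¬p1) → p1).
w: does not force it.
Worlds forcing the formula: { }.

0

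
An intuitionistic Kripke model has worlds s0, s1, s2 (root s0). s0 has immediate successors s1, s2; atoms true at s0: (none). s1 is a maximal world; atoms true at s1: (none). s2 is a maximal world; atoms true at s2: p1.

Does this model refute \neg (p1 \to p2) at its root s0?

s0 \nVdash \neg (p1 \to p2) since s1 is accessible from s0 and s1 \Vdash p1 \to p2.
s1 \Vdash p1 \to p2 vacuously: no world accessible from s1 forces the antecedent p1.
So the root s0 does not force \neg (p1 \to p2); the model is a countermodel.

Yes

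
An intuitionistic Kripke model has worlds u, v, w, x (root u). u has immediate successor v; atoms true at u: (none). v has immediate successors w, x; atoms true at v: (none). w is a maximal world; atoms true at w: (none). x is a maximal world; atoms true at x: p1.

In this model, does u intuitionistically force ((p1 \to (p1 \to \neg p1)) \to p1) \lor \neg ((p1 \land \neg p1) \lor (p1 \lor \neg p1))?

No

u \nVdash ((p1 \to (p1 \to \neg p1)) \to p1) \lor \neg ((p1 \land \neg p1) \lor (p1 \lor \neg p1)): neither disjunct is forced at u.
u \nVdash (p1 \to (p1 \to \neg p1)) \to p1: at the accessible world w, w \Vdash p1 \to (p1 \to \neg p1) but w \nVdash p1.
w lacks atom p1, so w \nVdash p1.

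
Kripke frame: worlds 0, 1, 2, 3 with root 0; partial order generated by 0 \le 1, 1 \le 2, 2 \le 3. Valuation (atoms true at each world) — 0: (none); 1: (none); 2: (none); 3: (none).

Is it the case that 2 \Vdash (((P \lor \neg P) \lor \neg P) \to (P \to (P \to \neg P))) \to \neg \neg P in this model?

2 \nVdash (((P \lor \neg P) \lor \neg P) \to (P \to (P \to \neg P))) \to \neg \neg P: already at 2 itself, 2 \Vdash ((P \lor \neg P) \lor \neg P) \to (P \to (P \to \neg P)) but 2 \nVdash \neg \neg P.
2 \nVdash \neg \neg P since 2 is accessible from 2 and 2 \Vdash \neg P.
2 \Vdash \neg P: no world accessible from 2 forces P.

No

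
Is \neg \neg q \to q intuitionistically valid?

No

This is double-negation elimination, which is not intuitionistically valid.
A Kripke countermodel: worlds 0, 1; order generated by 0 \le 1; atoms true at each world — 0:{}; 1:{q}.
0 \nVdash \neg \neg q \to q: already at 0 itself, 0 \Vdash \neg \neg q but 0 \nVdash q.
0 lacks atom q, so 0 \nVdash q.
So the root 0 does not force the formula.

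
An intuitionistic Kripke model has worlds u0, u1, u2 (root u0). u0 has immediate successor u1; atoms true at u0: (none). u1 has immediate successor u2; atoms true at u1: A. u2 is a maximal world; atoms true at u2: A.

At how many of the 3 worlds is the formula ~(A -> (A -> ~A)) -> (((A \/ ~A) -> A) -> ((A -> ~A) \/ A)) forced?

2

u0: does not force it — u0 ||-/- ~(A -> (A -> ~A)) -> (((A \/ ~A) -> A) -> ((A -> ~A) \/ A)): already at u0 itself, u0 ||- ~(A -> (A -> ~A)) but u0 ||-/- ((A \/ ~A) -> A) -> ((A -> ~A) \/ A).
u1: forces it.
u2: forces it.
Worlds forcing the formula: {u1, u2}.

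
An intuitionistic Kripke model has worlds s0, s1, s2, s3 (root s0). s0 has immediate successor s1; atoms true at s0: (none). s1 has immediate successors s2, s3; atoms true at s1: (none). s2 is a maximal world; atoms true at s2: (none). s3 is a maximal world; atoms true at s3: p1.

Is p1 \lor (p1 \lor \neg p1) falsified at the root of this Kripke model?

s0 \nVdash p1 \lor (p1 \lor \neg p1): neither disjunct is forced at s0.
s0 lacks atom p1, so s0 \nVdash p1.
So the root s0 does not force p1 \lor (p1 \lor \neg p1); the model is a countermodel.

Yes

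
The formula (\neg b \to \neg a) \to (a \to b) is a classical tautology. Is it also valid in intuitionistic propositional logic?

No

This is the converse of contraposition, which is not intuitionistically valid.
A Kripke countermodel: worlds w0, w1; order generated by w0 \le w1; atoms true at each world — w0:{a}; w1:{a,b}.
w0 \nVdash (\neg b \to \neg a) \to (a \to b): already at w0 itself, w0 \Vdash \neg b \to \neg a but w0 \nVdash a \to b.
w0 \nVdash a \to b: already at w0 itself, w0 \Vdash a but w0 \nVdash b.
w0 lacks atom b, so w0 \nVdash b.
So the root w0 does not force the formula.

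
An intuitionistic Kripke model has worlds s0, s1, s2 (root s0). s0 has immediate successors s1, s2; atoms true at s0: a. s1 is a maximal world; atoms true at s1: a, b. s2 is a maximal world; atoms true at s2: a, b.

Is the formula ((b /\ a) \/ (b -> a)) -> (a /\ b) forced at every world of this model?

No

Not every world: s0 ||-/- ((b /\ a) \/ (b -> a)) -> (a /\ b).
s0 ||-/- ((b /\ a) \/ (b -> a)) -> (a /\ b): already at s0 itself, s0 ||- (b /\ a) \/ (b -> a) but s0 ||-/- a /\ b.
s0 ||-/- a /\ b since s0 fails b.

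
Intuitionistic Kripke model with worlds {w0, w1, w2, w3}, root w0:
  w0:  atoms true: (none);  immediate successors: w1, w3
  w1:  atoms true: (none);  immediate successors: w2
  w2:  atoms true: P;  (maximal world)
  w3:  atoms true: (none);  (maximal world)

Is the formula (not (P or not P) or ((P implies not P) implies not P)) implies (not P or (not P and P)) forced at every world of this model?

No

Not every world: w0 does not force (not (P or not P) or ((P implies not P) implies not P)) implies (not P or (not P and P)).
w0 does not force (not (P or not P) or ((P implies not P) implies not P)) implies (not P or (not P and P)): already at w0 itself, w0 forces not (P or not P) or ((P implies not P) implies not P) but w0 does not force not P or (not P and P).
w0 does not force not P or (not P and P): neither disjunct is forced at w0.
w0 does not force not P since w2 is accessible from w0 and w2 forces P.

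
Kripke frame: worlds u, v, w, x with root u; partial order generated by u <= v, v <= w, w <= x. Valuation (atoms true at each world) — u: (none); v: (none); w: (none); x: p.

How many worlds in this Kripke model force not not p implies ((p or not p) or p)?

1

u: does not force it — u does not force not not p implies ((p or not p) or p): already at u itself, u forces not not p but u does not force (p or not p) or p.
v: does not force it.
w: does not force it.
x: forces it.
Worlds forcing the formula: {x}.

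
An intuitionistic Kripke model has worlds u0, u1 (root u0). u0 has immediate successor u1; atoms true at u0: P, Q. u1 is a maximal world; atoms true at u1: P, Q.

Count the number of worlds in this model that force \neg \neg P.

u0: forces it.
u1: forces it.
Worlds forcing the formula: {u0, u1}.

2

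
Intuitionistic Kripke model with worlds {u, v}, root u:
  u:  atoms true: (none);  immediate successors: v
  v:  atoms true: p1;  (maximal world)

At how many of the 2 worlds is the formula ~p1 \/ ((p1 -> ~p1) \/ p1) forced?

1

u: does not force it — u ||-/- ~p1 \/ ((p1 -> ~p1) \/ p1): neither disjunct is forced at u.
v: forces it.
Worlds forcing the formula: {v}.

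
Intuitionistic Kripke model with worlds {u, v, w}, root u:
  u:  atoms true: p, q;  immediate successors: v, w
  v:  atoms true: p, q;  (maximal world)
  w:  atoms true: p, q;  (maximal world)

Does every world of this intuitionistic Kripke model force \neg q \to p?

Yes

u \Vdash \neg q \to p vacuously: no world accessible from u forces the antecedent \neg q.
Since the root u forces \neg q \to p and forcing is persistent (monotone upward), every world forces it.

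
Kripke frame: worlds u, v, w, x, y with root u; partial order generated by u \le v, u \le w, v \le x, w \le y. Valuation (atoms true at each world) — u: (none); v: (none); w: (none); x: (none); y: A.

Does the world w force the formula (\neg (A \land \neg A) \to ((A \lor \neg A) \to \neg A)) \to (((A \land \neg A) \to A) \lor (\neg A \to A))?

w \Vdash (\neg (A \land \neg A) \to ((A \lor \neg A) \to \neg A)) \to (((A \land \neg A) \to A) \lor (\neg A \to A)) vacuously: no world accessible from w forces the antecedent \neg (A \land \neg A) \to ((A \lor \neg A) \to \neg A).

Yes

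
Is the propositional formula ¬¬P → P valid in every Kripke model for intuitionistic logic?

No

This is double-negation elimination, which is not intuitionistically valid.
A Kripke countermodel: worlds u0, u1; order generated by u0 ≤ u1; atoms true at each world — u0:{}; u1:{P}.
u0 ⊮ ¬¬P → P: already at u0 itself, u0 ⊩ ¬¬P but u0 ⊮ P.
u0 lacks atom P, so u0 ⊮ P.
So the root u0 does not force the formula.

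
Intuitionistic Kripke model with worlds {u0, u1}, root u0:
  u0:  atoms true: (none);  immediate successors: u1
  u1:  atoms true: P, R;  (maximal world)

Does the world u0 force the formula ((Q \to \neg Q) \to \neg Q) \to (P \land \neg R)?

No

u0 \nVdash ((Q \to \neg Q) \to \neg Q) \to (P \land \neg R): already at u0 itself, u0 \Vdash (Q \to \neg Q) \to \neg Q but u0 \nVdash P \land \neg R.
u0 \nVdash P \land \neg R since u0 fails P.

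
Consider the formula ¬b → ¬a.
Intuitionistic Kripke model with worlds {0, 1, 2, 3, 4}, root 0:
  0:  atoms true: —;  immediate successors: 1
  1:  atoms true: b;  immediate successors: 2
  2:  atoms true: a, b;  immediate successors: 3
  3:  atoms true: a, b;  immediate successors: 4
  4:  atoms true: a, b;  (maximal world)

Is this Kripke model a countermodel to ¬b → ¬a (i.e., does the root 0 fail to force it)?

No

0 ⊩ ¬b → ¬a vacuously: no world accessible from 0 forces the antecedent ¬b.
So the root 0 forces ¬b → ¬a; the model is not a countermodel.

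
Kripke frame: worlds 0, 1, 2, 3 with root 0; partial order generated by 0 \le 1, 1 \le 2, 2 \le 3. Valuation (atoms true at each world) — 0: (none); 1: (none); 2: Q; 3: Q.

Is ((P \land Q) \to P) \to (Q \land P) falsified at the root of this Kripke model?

Yes

0 \nVdash ((P \land Q) \to P) \to (Q \land P): already at 0 itself, 0 \Vdash (P \land Q) \to P but 0 \nVdash Q \land P.
0 \nVdash Q \land P since 0 fails Q.
So the root 0 does not force ((P \land Q) \to P) \to (Q \land P); the model is a countermodel.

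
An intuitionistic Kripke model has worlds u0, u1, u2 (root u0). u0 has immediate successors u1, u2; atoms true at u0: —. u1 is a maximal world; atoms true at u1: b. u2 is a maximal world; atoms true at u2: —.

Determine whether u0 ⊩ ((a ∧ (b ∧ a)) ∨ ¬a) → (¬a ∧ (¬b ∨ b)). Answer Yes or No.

u0 ⊮ ((a ∧ (b ∧ a)) ∨ ¬a) → (¬a ∧ (¬b ∨ b)): already at u0 itself, u0 ⊩ (a ∧ (b ∧ a)) ∨ ¬a but u0 ⊮ ¬a ∧ (¬b ∨ b).
u0 ⊮ ¬a ∧ (¬b ∨ b) since u0 fails ¬b ∨ b.

No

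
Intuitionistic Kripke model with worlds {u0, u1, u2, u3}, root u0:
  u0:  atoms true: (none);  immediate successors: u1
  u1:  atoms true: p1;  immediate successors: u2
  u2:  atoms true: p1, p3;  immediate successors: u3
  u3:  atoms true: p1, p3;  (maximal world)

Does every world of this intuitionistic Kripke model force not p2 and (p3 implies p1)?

u0 forces not p2 and (p3 implies p1) since u0 forces both conjuncts.
Since the root u0 forces not p2 and (p3 implies p1) and forcing is persistent (monotone upward), every world forces it.

Yes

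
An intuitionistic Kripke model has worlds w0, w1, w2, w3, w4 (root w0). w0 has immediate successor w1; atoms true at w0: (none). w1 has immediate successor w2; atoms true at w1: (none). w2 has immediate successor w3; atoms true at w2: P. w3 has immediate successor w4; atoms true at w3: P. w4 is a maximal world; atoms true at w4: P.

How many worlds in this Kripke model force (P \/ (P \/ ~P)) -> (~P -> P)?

w0: forces it.
w1: forces it.
w2: forces it.
w3: forces it.
w4: forces it.
Worlds forcing the formula: {w0, w1, w2, w3, w4}.

5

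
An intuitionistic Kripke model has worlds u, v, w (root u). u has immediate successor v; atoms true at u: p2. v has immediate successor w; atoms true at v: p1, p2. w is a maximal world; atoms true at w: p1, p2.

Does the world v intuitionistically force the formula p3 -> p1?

v ||- p3 -> p1 vacuously: no world accessible from v forces the antecedent p3.

Yes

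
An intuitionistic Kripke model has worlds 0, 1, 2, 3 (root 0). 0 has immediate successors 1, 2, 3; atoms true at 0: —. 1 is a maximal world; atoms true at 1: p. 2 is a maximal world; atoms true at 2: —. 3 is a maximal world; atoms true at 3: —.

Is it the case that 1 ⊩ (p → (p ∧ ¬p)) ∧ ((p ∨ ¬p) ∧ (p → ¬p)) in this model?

No

1 ⊮ (p → (p ∧ ¬p)) ∧ ((p ∨ ¬p) ∧ (p → ¬p)) since 1 fails p → (p ∧ ¬p).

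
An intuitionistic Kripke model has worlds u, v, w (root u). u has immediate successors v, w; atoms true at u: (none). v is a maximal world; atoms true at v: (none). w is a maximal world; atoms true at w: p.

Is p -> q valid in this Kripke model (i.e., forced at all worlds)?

Not every world: u ||-/- p -> q.
u ||-/- p -> q: at the accessible world w, w ||- p but w ||-/- q.
w lacks atom q, so w ||-/- q.

No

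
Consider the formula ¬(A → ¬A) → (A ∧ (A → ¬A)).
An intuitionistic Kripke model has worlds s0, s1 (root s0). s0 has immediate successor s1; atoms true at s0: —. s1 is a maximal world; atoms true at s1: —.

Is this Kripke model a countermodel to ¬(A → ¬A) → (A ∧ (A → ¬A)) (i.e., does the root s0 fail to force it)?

s0 ⊩ ¬(A → ¬A) → (A ∧ (A → ¬A)) vacuously: no world accessible from s0 forces the antecedent ¬(A → ¬A).
So the root s0 forces ¬(A → ¬A) → (A ∧ (A → ¬A)); the model is not a countermodel.

No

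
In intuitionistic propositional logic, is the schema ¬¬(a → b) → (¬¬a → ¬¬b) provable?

This is the distribution of double negation over implication, which is intuitionistically derivable.
Assume ¬¬(a → b) and ¬¬a; suppose ¬b. Then a → b would give ¬a (by contraposition), contradicting ¬¬a; so ¬(a → b), contradicting ¬¬(a → b). Hence ¬¬b.

Yes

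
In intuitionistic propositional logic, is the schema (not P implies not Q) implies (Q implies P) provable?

This is the converse of contraposition, which is not intuitionistically valid.
A Kripke countermodel: worlds w0, w1; order generated by w0 <= w1; atoms true at each world — w0:{Q}; w1:{P,Q}.
w0 does not force (not P implies not Q) implies (Q implies P): already at w0 itself, w0 forces not P implies not Q but w0 does not force Q implies P.
w0 does not force Q implies P: already at w0 itself, w0 forces Q but w0 does not force P.
w0 lacks atom P, so w0 does not force P.
So the root w0 does not force the formula.

No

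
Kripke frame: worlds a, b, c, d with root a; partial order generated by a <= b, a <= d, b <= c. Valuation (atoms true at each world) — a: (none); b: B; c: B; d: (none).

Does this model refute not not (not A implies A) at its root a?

a does not force not not (not A implies A) since a is accessible from a and a forces not (not A implies A).
a forces not (not A implies A): no world accessible from a forces not A implies A.
So the root a does not force not not (not A implies A); the model is a countermodel.

Yes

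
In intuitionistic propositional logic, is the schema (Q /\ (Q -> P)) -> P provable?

Yes

This is modus ponens in implicational form, which is intuitionistically derivable.
If a world forces Q and Q -> P, then applying the implication at that world (which is accessible from itself) gives P.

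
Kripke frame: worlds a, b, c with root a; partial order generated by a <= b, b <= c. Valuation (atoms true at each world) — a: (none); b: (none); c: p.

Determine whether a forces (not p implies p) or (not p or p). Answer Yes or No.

Yes

a forces (not p implies p) or (not p or p) via the disjunct not p implies p.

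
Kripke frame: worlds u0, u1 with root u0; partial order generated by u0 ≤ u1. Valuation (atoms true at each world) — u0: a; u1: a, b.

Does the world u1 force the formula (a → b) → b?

u1 ⊩ (a → b) → b: every world accessible from u1 that forces a → b (namely u1) also forces b.

Yes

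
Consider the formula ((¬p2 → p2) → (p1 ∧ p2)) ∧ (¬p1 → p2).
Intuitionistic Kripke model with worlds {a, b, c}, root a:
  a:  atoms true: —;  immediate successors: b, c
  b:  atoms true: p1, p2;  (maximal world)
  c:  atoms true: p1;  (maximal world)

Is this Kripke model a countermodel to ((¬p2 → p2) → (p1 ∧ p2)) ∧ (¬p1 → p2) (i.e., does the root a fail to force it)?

No

a ⊩ ((¬p2 → p2) → (p1 ∧ p2)) ∧ (¬p1 → p2) since a forces both conjuncts.
So the root a forces ((¬p2 → p2) → (p1 ∧ p2)) ∧ (¬p1 → p2); the model is not a countermodel.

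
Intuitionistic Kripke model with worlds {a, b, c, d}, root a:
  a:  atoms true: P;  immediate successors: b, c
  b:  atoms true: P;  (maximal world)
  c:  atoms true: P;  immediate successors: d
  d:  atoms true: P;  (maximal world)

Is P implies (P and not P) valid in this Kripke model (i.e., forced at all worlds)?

No

Not every world: a does not force P implies (P and not P).
a does not force P implies (P and not P): already at a itself, a forces P but a does not force P and not P.
a does not force P and not P since a fails not P.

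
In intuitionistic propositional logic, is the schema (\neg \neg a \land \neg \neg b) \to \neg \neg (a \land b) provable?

Yes

This is the distribution of double negation over conjunction, which is intuitionistically derivable.
Assume \neg \neg a, \neg \neg b, and \neg (a \land b). From a we'd get \neg b (since a \land b is refuted), contradicting \neg \neg b; so \neg a, contradicting \neg \neg a.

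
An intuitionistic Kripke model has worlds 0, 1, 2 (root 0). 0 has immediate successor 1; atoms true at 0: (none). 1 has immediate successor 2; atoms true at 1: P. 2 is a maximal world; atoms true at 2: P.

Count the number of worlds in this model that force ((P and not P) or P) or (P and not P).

2

0: does not force it — 0 does not force ((P and not P) or P) or (P and not P): neither disjunct is forced at 0.
1: forces it.
2: forces it.
Worlds forcing the formula: {1, 2}.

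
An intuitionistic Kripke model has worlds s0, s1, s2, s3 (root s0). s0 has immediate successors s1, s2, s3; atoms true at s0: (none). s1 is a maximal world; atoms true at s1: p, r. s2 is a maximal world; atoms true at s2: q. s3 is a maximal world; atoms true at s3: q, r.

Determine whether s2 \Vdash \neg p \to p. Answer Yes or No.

s2 \nVdash \neg p \to p: already at s2 itself, s2 \Vdash \neg p but s2 \nVdash p.
s2 lacks atom p, so s2 \nVdash p.

No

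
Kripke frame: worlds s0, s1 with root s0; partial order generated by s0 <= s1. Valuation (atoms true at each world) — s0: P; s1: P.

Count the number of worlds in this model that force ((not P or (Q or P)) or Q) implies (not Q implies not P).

s0: does not force it — s0 does not force ((not P or (Q or P)) or Q) implies (not Q implies not P): already at s0 itself, s0 forces (not P or (Q or P)) or Q but s0 does not force not Q implies not P.
s1: does not force it — s1 does not force ((not P or (Q or P)) or Q) implies (not Q implies not P): already at s1 itself, s1 forces (not P or (Q or P)) or Q but s1 does not force not Q implies not P.
Worlds forcing the formula: { }.

0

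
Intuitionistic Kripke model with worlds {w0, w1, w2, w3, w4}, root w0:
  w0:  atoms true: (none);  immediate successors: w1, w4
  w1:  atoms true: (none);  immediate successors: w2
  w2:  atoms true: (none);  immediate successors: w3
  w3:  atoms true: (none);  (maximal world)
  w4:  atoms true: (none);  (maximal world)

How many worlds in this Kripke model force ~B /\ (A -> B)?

5

w0: forces it.
w1: forces it.
w2: forces it.
w3: forces it.
w4: forces it.
Worlds forcing the formula: {w0, w1, w2, w3, w4}.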